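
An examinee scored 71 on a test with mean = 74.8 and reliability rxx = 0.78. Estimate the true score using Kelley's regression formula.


T_est = rxx * X + (1 - rxx) * mean
T_est = 0.78 * 71 + 0.22 * 74.8
T_est = 55.38 + 16.456
T_est = 71.836

71.836


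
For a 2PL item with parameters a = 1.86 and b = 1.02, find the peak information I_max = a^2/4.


For 2PL, max info at theta = b = 1.02
I_max = a^2 / 4 = 1.86^2 / 4
= 3.4596 / 4
I_max = 0.8649

0.8649


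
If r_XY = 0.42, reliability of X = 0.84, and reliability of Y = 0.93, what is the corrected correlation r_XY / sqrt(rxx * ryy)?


r_corrected = rxy / sqrt(rxx * ryy)
= 0.42 / sqrt(0.84 * 0.93)
= 0.42 / sqrt(0.7812)
= 0.42 / 0.883855
r_corrected = 0.4752

0.4752


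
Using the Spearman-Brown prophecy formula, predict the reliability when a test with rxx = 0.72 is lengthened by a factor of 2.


r_new = (n * rxx) / (1 + (n-1) * rxx)
r_new = (2 * 0.72) / (1 + 1 * 0.72)
r_new = 1.44 / 1.72
r_new = 0.8372

0.8372


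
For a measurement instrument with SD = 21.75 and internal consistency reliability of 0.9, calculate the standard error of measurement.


SEM = SD * sqrt(1 - rxx)
SEM = 21.75 * sqrt(1 - 0.9)
SEM = 21.75 * sqrt(0.1) = 21.75 * 0.316228
SEM = 6.878

6.878


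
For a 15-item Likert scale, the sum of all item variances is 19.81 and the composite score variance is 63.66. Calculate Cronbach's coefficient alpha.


alpha = (k/(k-1)) * (1 - sum(si^2)/s_total^2)
= (15/14) * (1 - 19.81/63.66)
alpha = 0.738

0.738


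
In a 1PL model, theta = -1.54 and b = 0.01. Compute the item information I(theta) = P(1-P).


P = 1/(1+exp(-(-1.54-0.01))) = 0.1751
I = P*(1-P) = 0.1751 * 0.8249
I = 0.1444

0.1444


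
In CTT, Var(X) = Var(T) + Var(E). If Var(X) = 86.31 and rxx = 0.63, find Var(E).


var_true = rxx * var_obs = 0.63 * 86.31 = 54.3753
var_error = var_obs - var_true
var_error = 86.31 - 54.3753
var_error = 31.9347

31.9347


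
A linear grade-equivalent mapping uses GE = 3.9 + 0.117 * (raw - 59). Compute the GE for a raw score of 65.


raw - median = 65 - 59 = 6
slope * diff = 0.117 * 6 = 0.702
GE = 3.9 + 0.702
GE = 4.602

4.602


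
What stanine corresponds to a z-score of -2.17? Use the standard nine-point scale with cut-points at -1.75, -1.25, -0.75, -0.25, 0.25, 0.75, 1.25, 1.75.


Stanine boundaries: [-1.75, -1.25, -0.75, -0.25, 0.25, 0.75, 1.25, 1.75]
z = -2.17
Check each boundary:
  z < -1.75
  z < -1.25
  z < -0.75
  z < -0.25
  z < 0.25
  z < 0.75
  z < 1.25
  z < 1.75
Highest qualifying boundary gives stanine = 1

1


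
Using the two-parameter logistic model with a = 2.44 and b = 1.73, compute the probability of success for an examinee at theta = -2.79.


a*(theta - b) = 2.44 * (-2.79 - 1.73) = -11.0288
exp(--11.0288) = 61623.5881
P = 1 / (1 + 61623.5881)
P = 0.0

0.0


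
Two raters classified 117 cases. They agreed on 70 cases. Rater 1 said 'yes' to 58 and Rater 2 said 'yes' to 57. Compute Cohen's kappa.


P_o = 70/117 = 0.598291
P_e = (58*57 + 59*60) / 13689 = 0.50011
kappa = (P_o - P_e) / (1 - P_e)
kappa = (0.598291 - 0.50011) / (1 - 0.50011)
kappa = 0.1964

0.1964


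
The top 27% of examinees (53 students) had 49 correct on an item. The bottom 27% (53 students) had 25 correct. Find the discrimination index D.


p_upper = 49/53 = 0.9245
p_lower = 25/53 = 0.4717
D = 0.9245 - 0.4717 = 0.4528

0.4528


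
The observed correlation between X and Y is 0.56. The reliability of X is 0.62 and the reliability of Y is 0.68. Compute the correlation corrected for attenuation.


r_corrected = rxy / sqrt(rxx * ryy)
= 0.56 / sqrt(0.62 * 0.68)
= 0.56 / sqrt(0.4216)
= 0.56 / 0.649307
r_corrected = 0.8625

0.8625


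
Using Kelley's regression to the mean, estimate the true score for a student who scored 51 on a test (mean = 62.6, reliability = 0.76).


T_est = rxx * X + (1 - rxx) * mean
T_est = 0.76 * 51 + 0.24 * 62.6
T_est = 38.76 + 15.024
T_est = 53.784

53.784


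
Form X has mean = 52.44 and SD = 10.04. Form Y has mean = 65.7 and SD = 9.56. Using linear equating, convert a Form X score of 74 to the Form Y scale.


slope = SD_Y / SD_X = 9.56 / 10.04 ~ 0.9522
intercept = mean_Y - slope * mean_X = 65.7 - (9.56 / 10.04) * 52.44 ~ 15.7671
Y = slope * X + intercept. To avoid rounding drift from the rounded slope/intercept, evaluate the equivalent form Y = mean_Y + SD_Y * (X - mean_X) / SD_X at full precision:
Y = 65.7 + 9.56 * (74 - 52.44) / 10.04
Y = 65.7 + 9.56 * 21.56 / 10.04
Y = 65.7 + 206.1136 / 10.04
Y = 65.7 + 20.5292
Y = 86.2292

86.2292


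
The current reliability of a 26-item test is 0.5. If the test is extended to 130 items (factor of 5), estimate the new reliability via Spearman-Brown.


r_new = (n * rxx) / (1 + (n-1) * rxx)
r_new = (5 * 0.5) / (1 + 4 * 0.5)
r_new = 2.5 / 3.0
r_new = 0.8333

0.8333


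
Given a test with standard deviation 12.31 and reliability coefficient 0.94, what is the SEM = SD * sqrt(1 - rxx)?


SEM = SD * sqrt(1 - rxx)
SEM = 12.31 * sqrt(1 - 0.94)
SEM = 12.31 * sqrt(0.06) = 12.31 * 0.244949
SEM = 3.0153

3.0153


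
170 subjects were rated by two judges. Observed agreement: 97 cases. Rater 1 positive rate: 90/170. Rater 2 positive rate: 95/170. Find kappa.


P_o = 97/170 = 0.570588
P_e = (90*95 + 80*75) / 28900 = 0.50346
kappa = (P_o - P_e) / (1 - P_e)
kappa = (0.570588 - 0.50346) / (1 - 0.50346)
kappa = 0.1352

0.1352


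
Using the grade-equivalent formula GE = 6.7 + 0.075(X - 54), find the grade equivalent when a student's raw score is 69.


raw - median = 69 - 54 = 15
slope * diff = 0.075 * 15 = 1.125
GE = 6.7 + 1.125
GE = 7.825

7.825


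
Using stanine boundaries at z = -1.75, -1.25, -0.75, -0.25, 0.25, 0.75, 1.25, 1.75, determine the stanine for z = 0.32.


Stanine boundaries: [-1.75, -1.25, -0.75, -0.25, 0.25, 0.75, 1.25, 1.75]
z = 0.32
Check each boundary:
  z >= -1.75 -> could be stanine 2
  z >= -1.25 -> could be stanine 3
  z >= -0.75 -> could be stanine 4
  z >= -0.25 -> could be stanine 5
  z >= 0.25 -> could be stanine 6
  z < 0.75
  z < 1.25
  z < 1.75
Highest qualifying boundary gives stanine = 6

6


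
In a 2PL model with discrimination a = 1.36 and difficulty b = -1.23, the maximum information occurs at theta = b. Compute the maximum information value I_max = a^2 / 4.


For 2PL, max info at theta = b = -1.23
I_max = a^2 / 4 = 1.36^2 / 4
= 1.8496 / 4
I_max = 0.4624

0.4624


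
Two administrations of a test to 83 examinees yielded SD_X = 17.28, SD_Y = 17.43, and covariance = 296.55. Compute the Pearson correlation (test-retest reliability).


r = cov(X,Y) / (SD_X * SD_Y)
r = 296.55 / (17.28 * 17.43)
r = 296.55 / 301.1904
r = 0.9846

0.9846


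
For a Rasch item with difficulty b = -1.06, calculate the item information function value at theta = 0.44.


P = 1/(1+exp(-(0.44--1.06))) = 0.8176
I = P*(1-P) = 0.8176 * 0.1824
I = 0.1491

0.1491


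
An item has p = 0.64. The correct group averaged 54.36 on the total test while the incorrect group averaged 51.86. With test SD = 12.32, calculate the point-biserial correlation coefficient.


q = 1 - p = 0.36
rpb = ((M1 - M0) / SD) * sqrt(p * q)
rpb = ((54.36 - 51.86) / 12.32) * sqrt(0.64 * 0.36)
rpb = 0.0974

0.0974


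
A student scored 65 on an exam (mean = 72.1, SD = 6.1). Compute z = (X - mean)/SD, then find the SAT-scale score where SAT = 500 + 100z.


z = (X - mean) / SD = (65 - 72.1) / 6.1
z = -7.1 / 6.1
z = -1.1639
SAT-scale = SAT = 500 + 100z
Carry z at full precision (z = -7.1 / 6.1) into the conversion:
SAT-scale = 500 + 100 * (-7.1 / 6.1) = 500 + -710 / 6.1
SAT-scale = 500 + -116.3934
SAT-scale = 383.6066

383.6066


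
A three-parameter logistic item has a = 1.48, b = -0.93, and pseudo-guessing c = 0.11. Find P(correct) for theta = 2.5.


logit = 1.48*(2.5 - -0.93) = 5.0764
P* = 1/(1 + exp(-5.0764)) = 0.9938
P = 0.11 + (1 - 0.11) * 0.9938
P = 0.9945

0.9945


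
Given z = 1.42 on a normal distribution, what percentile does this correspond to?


CDF(z) = 0.5 * (1 + erf(z/sqrt(2)))
erf(1.0041) = 0.8444
CDF = 0.9222
Percentile rank = 0.9222 * 100 = 92.22

92.22


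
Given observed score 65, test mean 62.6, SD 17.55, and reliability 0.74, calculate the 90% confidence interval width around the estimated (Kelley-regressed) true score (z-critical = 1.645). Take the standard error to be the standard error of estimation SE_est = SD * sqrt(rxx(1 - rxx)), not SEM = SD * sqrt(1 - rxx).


True score estimate = 0.74*65 + 0.26*62.6 = 64.376
SE_est = SD * sqrt(rxx * (1 - rxx)) = 17.55 * sqrt(0.74 * 0.26) = 17.55 * sqrt(0.1924) = 7.698031
CI = T_est +/- z * SE_est, so width = 2 * z * SE_est = 2 * 1.645 * 7.698031
Width = 25.3265

25.3265


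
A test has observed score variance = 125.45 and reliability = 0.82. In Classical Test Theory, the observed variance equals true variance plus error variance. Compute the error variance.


var_true = rxx * var_obs = 0.82 * 125.45 = 102.869
var_error = var_obs - var_true
var_error = 125.45 - 102.869
var_error = 22.581

22.581


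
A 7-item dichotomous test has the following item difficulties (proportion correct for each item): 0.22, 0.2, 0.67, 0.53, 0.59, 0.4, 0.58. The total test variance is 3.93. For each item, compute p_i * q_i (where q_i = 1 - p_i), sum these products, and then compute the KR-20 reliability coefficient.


For each item, compute p_i * q_i:
  Item 1: 0.22 * 0.78 = 0.1716
  Item 2: 0.2 * 0.8 = 0.16
  Item 3: 0.67 * 0.33 = 0.2211
  Item 4: 0.53 * 0.47 = 0.2491
  Item 5: 0.59 * 0.41 = 0.2419
  Item 6: 0.4 * 0.6 = 0.24
  Item 7: 0.58 * 0.42 = 0.2436
Sum(p_i * q_i) = 0.1716 + 0.16 + 0.2211 + 0.2491 + 0.2419 + 0.24 + 0.2436 = 1.5273
KR-20 = (k/(k-1)) * (1 - Sum(p_i*q_i) / Var_total)
= (7/6) * (1 - 1.5273/3.93)
= 1.1667 * 0.6114
KR-20 = 0.7133

0.7133


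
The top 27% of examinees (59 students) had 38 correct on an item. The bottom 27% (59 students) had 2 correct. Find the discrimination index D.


p_upper = 38/59 = 0.6441
p_lower = 2/59 = 0.0339
D = 0.6441 - 0.0339 = 0.6102

0.6102


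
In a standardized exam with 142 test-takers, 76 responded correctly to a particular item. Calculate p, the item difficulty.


Item difficulty p = number correct / total examinees
p = 76 / 142
p = 0.5352

0.5352


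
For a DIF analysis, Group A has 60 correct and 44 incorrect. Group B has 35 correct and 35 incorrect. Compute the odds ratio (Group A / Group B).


Odds_A = 60/44 = 1.3636
Odds_B = 35/35 = 1.0
OR = Odds_A / Odds_B = 1.3636 / 1.0
Exactly, OR = (60 * 35) / (44 * 35) = 2100 / 1540
OR = 1.3636

1.3636


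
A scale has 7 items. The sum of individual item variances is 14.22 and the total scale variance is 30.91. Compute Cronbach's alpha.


alpha = (k/(k-1)) * (1 - sum(si^2)/s_total^2)
= (7/6) * (1 - 14.22/30.91)
alpha = 0.6299

0.6299


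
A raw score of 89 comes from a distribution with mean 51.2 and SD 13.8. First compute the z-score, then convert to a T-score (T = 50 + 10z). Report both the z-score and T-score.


z = (X - mean) / SD = (89 - 51.2) / 13.8
z = 37.8 / 13.8
z = 2.7391
T-score = T = 50 + 10z
Carry z at full precision (z = 37.8 / 13.8) into the conversion:
T-score = 50 + 10 * (37.8 / 13.8) = 50 + 378 / 13.8
T-score = 50 + 27.3913
T-score = 77.3913

77.3913


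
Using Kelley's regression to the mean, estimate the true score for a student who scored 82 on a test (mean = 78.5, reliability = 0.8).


T_est = rxx * X + (1 - rxx) * mean
T_est = 0.8 * 82 + 0.2 * 78.5
T_est = 65.6 + 15.7
T_est = 81.3

81.3


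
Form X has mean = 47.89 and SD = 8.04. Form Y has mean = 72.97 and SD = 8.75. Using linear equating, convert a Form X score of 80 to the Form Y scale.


slope = SD_Y / SD_X = 8.75 / 8.04 ~ 1.0883
intercept = mean_Y - slope * mean_X = 72.97 - (8.75 / 8.04) * 47.89 ~ 20.8509
Y = slope * X + intercept. To avoid rounding drift from the rounded slope/intercept, evaluate the equivalent form Y = mean_Y + SD_Y * (X - mean_X) / SD_X at full precision:
Y = 72.97 + 8.75 * (80 - 47.89) / 8.04
Y = 72.97 + 8.75 * 32.11 / 8.04
Y = 72.97 + 280.9625 / 8.04
Y = 72.97 + 34.9456
Y = 107.9156

107.9156


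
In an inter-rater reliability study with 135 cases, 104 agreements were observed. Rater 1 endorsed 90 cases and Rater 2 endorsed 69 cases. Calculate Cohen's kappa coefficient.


P_o = 104/135 = 0.77037
P_e = (90*69 + 45*66) / 18225 = 0.503704
kappa = (P_o - P_e) / (1 - P_e)
kappa = (0.77037 - 0.503704) / (1 - 0.503704)
kappa = 0.5373

0.5373


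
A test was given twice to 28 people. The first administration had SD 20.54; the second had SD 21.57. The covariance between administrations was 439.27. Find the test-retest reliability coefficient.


r = cov(X,Y) / (SD_X * SD_Y)
r = 439.27 / (20.54 * 21.57)
r = 439.27 / 443.0478
r = 0.9915

0.9915


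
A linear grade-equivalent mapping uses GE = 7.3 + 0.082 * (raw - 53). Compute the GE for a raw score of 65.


raw - median = 65 - 53 = 12
slope * diff = 0.082 * 12 = 0.984
GE = 7.3 + 0.984
GE = 8.284

8.284


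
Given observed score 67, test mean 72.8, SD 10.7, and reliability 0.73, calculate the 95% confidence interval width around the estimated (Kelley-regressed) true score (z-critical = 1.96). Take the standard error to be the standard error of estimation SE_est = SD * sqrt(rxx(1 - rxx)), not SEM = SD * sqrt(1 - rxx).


True score estimate = 0.73*67 + 0.27*72.8 = 68.566
SE_est = SD * sqrt(rxx * (1 - rxx)) = 10.7 * sqrt(0.73 * 0.27) = 10.7 * sqrt(0.1971) = 4.750366
CI = T_est +/- z * SE_est, so width = 2 * z * SE_est = 2 * 1.96 * 4.750366
Width = 18.6214

18.6214


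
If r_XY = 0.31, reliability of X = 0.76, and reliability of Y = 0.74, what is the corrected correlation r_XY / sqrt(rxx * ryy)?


r_corrected = rxy / sqrt(rxx * ryy)
= 0.31 / sqrt(0.76 * 0.74)
= 0.31 / sqrt(0.5624)
= 0.31 / 0.749933
r_corrected = 0.4134

0.4134


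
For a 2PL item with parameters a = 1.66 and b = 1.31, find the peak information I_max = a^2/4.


For 2PL, max info at theta = b = 1.31
I_max = a^2 / 4 = 1.66^2 / 4
= 2.7556 / 4
I_max = 0.6889

0.6889


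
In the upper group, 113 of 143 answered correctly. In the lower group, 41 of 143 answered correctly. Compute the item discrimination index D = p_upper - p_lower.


p_upper = 113/143 = 0.7902
p_lower = 41/143 = 0.2867
D = 0.7902 - 0.2867 = 0.5035

0.5035


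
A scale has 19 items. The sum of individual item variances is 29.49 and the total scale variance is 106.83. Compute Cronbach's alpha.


alpha = (k/(k-1)) * (1 - sum(si^2)/s_total^2)
= (19/18) * (1 - 29.49/106.83)
alpha = 0.7642

0.7642


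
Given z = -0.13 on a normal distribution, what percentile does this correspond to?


CDF(z) = 0.5 * (1 + erf(z/sqrt(2)))
erf(-0.0919) = -0.1034
CDF = 0.4483
Percentile rank = 0.4483 * 100 = 44.83

44.83


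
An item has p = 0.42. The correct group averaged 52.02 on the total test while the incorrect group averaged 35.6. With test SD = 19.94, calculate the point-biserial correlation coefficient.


q = 1 - p = 0.58
rpb = ((M1 - M0) / SD) * sqrt(p * q)
rpb = ((52.02 - 35.6) / 19.94) * sqrt(0.42 * 0.58)
rpb = 0.4064

0.4064


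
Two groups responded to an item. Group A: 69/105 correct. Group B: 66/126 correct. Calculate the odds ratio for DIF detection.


Odds_A = 69/36 = 1.9167
Odds_B = 66/60 = 1.1
OR = Odds_A / Odds_B = 1.9167 / 1.1
Exactly, OR = (69 * 60) / (36 * 66) = 4140 / 2376
OR = 1.7424

1.7424


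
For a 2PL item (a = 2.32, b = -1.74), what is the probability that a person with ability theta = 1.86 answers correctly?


a*(theta - b) = 2.32 * (1.86 - -1.74) = 8.352
exp(-8.352) = 0.0002
P = 1 / (1 + 0.0002)
P = 0.9998

0.9998


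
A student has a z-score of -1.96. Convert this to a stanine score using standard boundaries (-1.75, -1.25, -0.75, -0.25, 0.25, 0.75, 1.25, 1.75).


Stanine boundaries: [-1.75, -1.25, -0.75, -0.25, 0.25, 0.75, 1.25, 1.75]
z = -1.96
Check each boundary:
  z < -1.75
  z < -1.25
  z < -0.75
  z < -0.25
  z < 0.25
  z < 0.75
  z < 1.25
  z < 1.75
Highest qualifying boundary gives stanine = 1

1


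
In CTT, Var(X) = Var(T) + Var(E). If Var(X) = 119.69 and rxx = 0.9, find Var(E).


var_true = rxx * var_obs = 0.9 * 119.69 = 107.721
var_error = var_obs - var_true
var_error = 119.69 - 107.721
var_error = 11.969

11.969


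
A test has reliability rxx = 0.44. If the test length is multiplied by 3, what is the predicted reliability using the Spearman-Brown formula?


r_new = (n * rxx) / (1 + (n-1) * rxx)
r_new = (3 * 0.44) / (1 + 2 * 0.44)
r_new = 1.32 / 1.88
r_new = 0.7021

0.7021


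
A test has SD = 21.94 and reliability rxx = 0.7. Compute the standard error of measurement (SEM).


SEM = SD * sqrt(1 - rxx)
SEM = 21.94 * sqrt(1 - 0.7)
SEM = 21.94 * sqrt(0.3) = 21.94 * 0.547723
SEM = 12.017

12.017


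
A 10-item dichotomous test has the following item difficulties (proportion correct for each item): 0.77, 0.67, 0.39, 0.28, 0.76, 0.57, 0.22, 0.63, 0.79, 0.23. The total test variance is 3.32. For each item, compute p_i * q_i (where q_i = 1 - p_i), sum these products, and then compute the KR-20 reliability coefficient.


For each item, compute p_i * q_i:
  Item 1: 0.77 * 0.23 = 0.1771
  Item 2: 0.67 * 0.33 = 0.2211
  Item 3: 0.39 * 0.61 = 0.2379
  Item 4: 0.28 * 0.72 = 0.2016
  Item 5: 0.76 * 0.24 = 0.1824
  Item 6: 0.57 * 0.43 = 0.2451
  Item 7: 0.22 * 0.78 = 0.1716
  Item 8: 0.63 * 0.37 = 0.2331
  Item 9: 0.79 * 0.21 = 0.1659
  Item 10: 0.23 * 0.77 = 0.1771
Sum(p_i * q_i) = 0.1771 + 0.2211 + 0.2379 + 0.2016 + 0.1824 + 0.2451 + 0.1716 + 0.2331 + 0.1659 + 0.1771 = 2.0129
KR-20 = (k/(k-1)) * (1 - Sum(p_i*q_i) / Var_total)
= (10/9) * (1 - 2.0129/3.32)
= 1.1111 * 0.3937
KR-20 = 0.4374

0.4374


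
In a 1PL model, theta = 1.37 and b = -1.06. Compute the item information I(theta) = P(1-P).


P = 1/(1+exp(-(1.37--1.06))) = 0.9191
I = P*(1-P) = 0.9191 * 0.0809
I = 0.0744

0.0744


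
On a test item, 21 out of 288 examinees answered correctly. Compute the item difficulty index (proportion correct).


Item difficulty p = number correct / total examinees
p = 21 / 288
p = 0.0729

0.0729


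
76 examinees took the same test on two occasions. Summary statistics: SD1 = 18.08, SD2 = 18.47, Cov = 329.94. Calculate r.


r = cov(X,Y) / (SD_X * SD_Y)
r = 329.94 / (18.08 * 18.47)
r = 329.94 / 333.9376
r = 0.988

0.988


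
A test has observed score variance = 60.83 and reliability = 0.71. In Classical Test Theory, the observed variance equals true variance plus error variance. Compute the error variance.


var_true = rxx * var_obs = 0.71 * 60.83 = 43.1893
var_error = var_obs - var_true
var_error = 60.83 - 43.1893
var_error = 17.6407

17.6407


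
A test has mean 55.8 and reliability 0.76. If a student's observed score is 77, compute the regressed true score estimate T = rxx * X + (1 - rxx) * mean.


T_est = rxx * X + (1 - rxx) * mean
T_est = 0.76 * 77 + 0.24 * 55.8
T_est = 58.52 + 13.392
T_est = 71.912

71.912


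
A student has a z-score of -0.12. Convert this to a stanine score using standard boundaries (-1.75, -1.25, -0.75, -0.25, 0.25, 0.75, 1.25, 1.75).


Stanine boundaries: [-1.75, -1.25, -0.75, -0.25, 0.25, 0.75, 1.25, 1.75]
z = -0.12
Check each boundary:
  z >= -1.75 -> could be stanine 2
  z >= -1.25 -> could be stanine 3
  z >= -0.75 -> could be stanine 4
  z >= -0.25 -> could be stanine 5
  z < 0.25
  z < 0.75
  z < 1.25
  z < 1.75
Highest qualifying boundary gives stanine = 5

5


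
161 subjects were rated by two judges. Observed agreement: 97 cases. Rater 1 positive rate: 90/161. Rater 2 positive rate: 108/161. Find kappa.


P_o = 97/161 = 0.602484
P_e = (90*108 + 71*53) / 25921 = 0.520157
kappa = (P_o - P_e) / (1 - P_e)
kappa = (0.602484 - 0.520157) / (1 - 0.520157)
kappa = 0.1716

0.1716


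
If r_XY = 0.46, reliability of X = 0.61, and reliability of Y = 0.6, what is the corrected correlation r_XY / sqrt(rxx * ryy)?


r_corrected = rxy / sqrt(rxx * ryy)
= 0.46 / sqrt(0.61 * 0.6)
= 0.46 / sqrt(0.366)
= 0.46 / 0.604979
r_corrected = 0.7604

0.7604


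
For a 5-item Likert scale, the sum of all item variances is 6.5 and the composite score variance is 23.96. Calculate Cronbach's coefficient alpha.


alpha = (k/(k-1)) * (1 - sum(si^2)/s_total^2)
= (5/4) * (1 - 6.5/23.96)
alpha = 0.9109

0.9109


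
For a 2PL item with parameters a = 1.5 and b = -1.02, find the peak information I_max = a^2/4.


For 2PL, max info at theta = b = -1.02
I_max = a^2 / 4 = 1.5^2 / 4
= 2.25 / 4
I_max = 0.5625

0.5625


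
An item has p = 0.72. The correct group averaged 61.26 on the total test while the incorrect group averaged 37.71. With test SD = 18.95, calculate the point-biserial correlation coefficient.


q = 1 - p = 0.28
rpb = ((M1 - M0) / SD) * sqrt(p * q)
rpb = ((61.26 - 37.71) / 18.95) * sqrt(0.72 * 0.28)
rpb = 0.558

0.558


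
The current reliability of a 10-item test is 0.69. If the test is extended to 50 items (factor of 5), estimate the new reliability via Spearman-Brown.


r_new = (n * rxx) / (1 + (n-1) * rxx)
r_new = (5 * 0.69) / (1 + 4 * 0.69)
r_new = 3.45 / 3.76
r_new = 0.9176

0.9176


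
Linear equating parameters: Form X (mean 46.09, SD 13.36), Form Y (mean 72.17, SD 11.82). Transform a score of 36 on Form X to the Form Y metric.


slope = SD_Y / SD_X = 11.82 / 13.36 ~ 0.8847
intercept = mean_Y - slope * mean_X = 72.17 - (11.82 / 13.36) * 46.09 ~ 31.3928
Y = slope * X + intercept. To avoid rounding drift from the rounded slope/intercept, evaluate the equivalent form Y = mean_Y + SD_Y * (X - mean_X) / SD_X at full precision:
Y = 72.17 + 11.82 * (36 - 46.09) / 13.36
Y = 72.17 - 11.82 * 10.09 / 13.36
Y = 72.17 - 119.2638 / 13.36
Y = 72.17 - 8.9269
Y = 63.2431

63.2431


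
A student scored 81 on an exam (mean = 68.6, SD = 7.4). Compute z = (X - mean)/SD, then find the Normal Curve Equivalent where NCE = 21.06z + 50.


z = (X - mean) / SD = (81 - 68.6) / 7.4
z = 12.4 / 7.4
z = 1.6757
NCE = NCE = 21.06z + 50
Carry z at full precision (z = 12.4 / 7.4) into the conversion:
NCE = 21.06 * (12.4 / 7.4) + 50 = 261.144 / 7.4 + 50
NCE = 35.2897 + 50
NCE = 85.2897

85.2897


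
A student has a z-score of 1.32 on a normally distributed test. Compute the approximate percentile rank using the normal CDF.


CDF(z) = 0.5 * (1 + erf(z/sqrt(2)))
erf(0.9334) = 0.8132
CDF = 0.9066
Percentile rank = 0.9066 * 100 = 90.66

90.66


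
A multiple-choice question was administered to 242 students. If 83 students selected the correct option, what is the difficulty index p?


Item difficulty p = number correct / total examinees
p = 83 / 242
p = 0.343

0.343


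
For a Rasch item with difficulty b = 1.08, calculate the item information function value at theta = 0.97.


P = 1/(1+exp(-(0.97-1.08))) = 0.4725
I = P*(1-P) = 0.4725 * 0.5275
I = 0.2492

0.2492


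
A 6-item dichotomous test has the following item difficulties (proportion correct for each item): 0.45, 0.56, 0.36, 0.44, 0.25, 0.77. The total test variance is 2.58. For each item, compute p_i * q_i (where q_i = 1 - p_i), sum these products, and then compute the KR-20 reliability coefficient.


For each item, compute p_i * q_i:
  Item 1: 0.45 * 0.55 = 0.2475
  Item 2: 0.56 * 0.44 = 0.2464
  Item 3: 0.36 * 0.64 = 0.2304
  Item 4: 0.44 * 0.56 = 0.2464
  Item 5: 0.25 * 0.75 = 0.1875
  Item 6: 0.77 * 0.23 = 0.1771
Sum(p_i * q_i) = 0.2475 + 0.2464 + 0.2304 + 0.2464 + 0.1875 + 0.1771 = 1.3353
KR-20 = (k/(k-1)) * (1 - Sum(p_i*q_i) / Var_total)
= (6/5) * (1 - 1.3353/2.58)
= 1.2 * 0.4824
KR-20 = 0.5789

0.5789


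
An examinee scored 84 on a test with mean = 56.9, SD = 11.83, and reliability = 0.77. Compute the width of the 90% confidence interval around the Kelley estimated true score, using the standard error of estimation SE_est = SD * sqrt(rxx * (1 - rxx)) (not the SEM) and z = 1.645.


True score estimate = 0.77*84 + 0.23*56.9 = 77.767
SE_est = SD * sqrt(rxx * (1 - rxx)) = 11.83 * sqrt(0.77 * 0.23) = 11.83 * sqrt(0.1771) = 4.978449
CI = T_est +/- z * SE_est, so width = 2 * z * SE_est = 2 * 1.645 * 4.978449
Width = 16.3791

16.3791


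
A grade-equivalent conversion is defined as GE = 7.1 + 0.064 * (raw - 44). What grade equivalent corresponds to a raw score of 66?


raw - median = 66 - 44 = 22
slope * diff = 0.064 * 22 = 1.408
GE = 7.1 + 1.408
GE = 8.508

8.508


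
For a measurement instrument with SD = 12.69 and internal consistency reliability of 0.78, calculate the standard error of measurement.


SEM = SD * sqrt(1 - rxx)
SEM = 12.69 * sqrt(1 - 0.78)
SEM = 12.69 * sqrt(0.22) = 12.69 * 0.469042
SEM = 5.9521

5.9521


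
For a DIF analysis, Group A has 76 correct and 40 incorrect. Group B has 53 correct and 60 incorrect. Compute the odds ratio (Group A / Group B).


Odds_A = 76/40 = 1.9
Odds_B = 53/60 = 0.8833
OR = Odds_A / Odds_B = 1.9 / 0.8833
Exactly, OR = (76 * 60) / (40 * 53) = 4560 / 2120
OR = 2.1509

2.1509


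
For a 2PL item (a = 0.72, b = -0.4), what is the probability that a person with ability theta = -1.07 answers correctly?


a*(theta - b) = 0.72 * (-1.07 - -0.4) = -0.4824
exp(--0.4824) = 1.62
P = 1 / (1 + 1.62)
P = 0.3817

0.3817


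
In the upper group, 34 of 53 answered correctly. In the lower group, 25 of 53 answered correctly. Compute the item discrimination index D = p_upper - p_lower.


p_upper = 34/53 = 0.6415
p_lower = 25/53 = 0.4717
D = 0.6415 - 0.4717 = 0.1698

0.1698


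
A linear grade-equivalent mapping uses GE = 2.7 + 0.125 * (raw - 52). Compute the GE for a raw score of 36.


raw - median = 36 - 52 = -16
slope * diff = 0.125 * -16 = -2.0
GE = 2.7 + -2.0
GE = 0.7

0.7


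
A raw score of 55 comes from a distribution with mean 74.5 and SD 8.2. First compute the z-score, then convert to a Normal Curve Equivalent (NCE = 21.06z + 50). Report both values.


z = (X - mean) / SD = (55 - 74.5) / 8.2
z = -19.5 / 8.2
z = -2.378
NCE = NCE = 21.06z + 50
Carry z at full precision (z = -19.5 / 8.2) into the conversion:
NCE = 21.06 * (-19.5 / 8.2) + 50 = -410.67 / 8.2 + 50
NCE = -50.0817 + 50
NCE = -0.0817

-0.0817


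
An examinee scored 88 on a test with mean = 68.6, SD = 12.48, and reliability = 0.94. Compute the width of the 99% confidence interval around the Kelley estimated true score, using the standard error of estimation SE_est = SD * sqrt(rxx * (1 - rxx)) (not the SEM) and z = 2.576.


True score estimate = 0.94*88 + 0.06*68.6 = 86.836
SE_est = SD * sqrt(rxx * (1 - rxx)) = 12.48 * sqrt(0.94 * 0.06) = 12.48 * sqrt(0.0564) = 2.963836
CI = T_est +/- z * SE_est, so width = 2 * z * SE_est = 2 * 2.576 * 2.963836
Width = 15.2697

15.2697


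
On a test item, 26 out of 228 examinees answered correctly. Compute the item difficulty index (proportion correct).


Item difficulty p = number correct / total examinees
p = 26 / 228
p = 0.114

0.114


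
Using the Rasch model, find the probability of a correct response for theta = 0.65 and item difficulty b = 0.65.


theta - b = 0.65 - 0.65 = 0.0
exp(-(theta - b)) = exp(-0.0) = 1.0
P = 1 / (1 + 1.0)
P = 0.5

0.5


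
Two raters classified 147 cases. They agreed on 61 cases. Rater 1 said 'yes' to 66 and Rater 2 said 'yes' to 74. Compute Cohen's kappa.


P_o = 61/147 = 0.414966
P_e = (66*74 + 81*73) / 21609 = 0.499653
kappa = (P_o - P_e) / (1 - P_e)
kappa = (0.414966 - 0.499653) / (1 - 0.499653)
kappa = -0.1693

-0.1693


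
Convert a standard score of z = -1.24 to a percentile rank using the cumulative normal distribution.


CDF(z) = 0.5 * (1 + erf(z/sqrt(2)))
erf(-0.8768) = -0.785
CDF = 0.1075
Percentile rank = 0.1075 * 100 = 10.75

10.75


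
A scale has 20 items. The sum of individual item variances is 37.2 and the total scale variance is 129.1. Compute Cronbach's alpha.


alpha = (k/(k-1)) * (1 - sum(si^2)/s_total^2)
= (20/19) * (1 - 37.2/129.1)
alpha = 0.7493

0.7493


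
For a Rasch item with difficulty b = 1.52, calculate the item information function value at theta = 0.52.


P = 1/(1+exp(-(0.52-1.52))) = 0.2689
I = P*(1-P) = 0.2689 * 0.7311
I = 0.1966

0.1966


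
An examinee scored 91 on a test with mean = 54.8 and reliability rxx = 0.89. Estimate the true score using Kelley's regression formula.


T_est = rxx * X + (1 - rxx) * mean
T_est = 0.89 * 91 + 0.11 * 54.8
T_est = 80.99 + 6.028
T_est = 87.018

87.018


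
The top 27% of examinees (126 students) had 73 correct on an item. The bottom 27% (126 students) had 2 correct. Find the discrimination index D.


p_upper = 73/126 = 0.5794
p_lower = 2/126 = 0.0159
D = 0.5794 - 0.0159 = 0.5635

0.5635


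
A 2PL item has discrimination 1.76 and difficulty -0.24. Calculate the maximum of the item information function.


For 2PL, max info at theta = b = -0.24
I_max = a^2 / 4 = 1.76^2 / 4
= 3.0976 / 4
I_max = 0.7744

0.7744


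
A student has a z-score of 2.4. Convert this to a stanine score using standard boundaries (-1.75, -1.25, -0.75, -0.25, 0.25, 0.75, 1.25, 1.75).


Stanine boundaries: [-1.75, -1.25, -0.75, -0.25, 0.25, 0.75, 1.25, 1.75]
z = 2.4
Check each boundary:
  z >= -1.75 -> could be stanine 2
  z >= -1.25 -> could be stanine 3
  z >= -0.75 -> could be stanine 4
  z >= -0.25 -> could be stanine 5
  z >= 0.25 -> could be stanine 6
  z >= 0.75 -> could be stanine 7
  z >= 1.25 -> could be stanine 8
  z >= 1.75 -> could be stanine 9
Highest qualifying boundary gives stanine = 9

9


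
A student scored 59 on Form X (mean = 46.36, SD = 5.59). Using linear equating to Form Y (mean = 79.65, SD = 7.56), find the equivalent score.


slope = SD_Y / SD_X = 7.56 / 5.59 ~ 1.3524
intercept = mean_Y - slope * mean_X = 79.65 - (7.56 / 5.59) * 46.36 ~ 16.952
Y = slope * X + intercept. To avoid rounding drift from the rounded slope/intercept, evaluate the equivalent form Y = mean_Y + SD_Y * (X - mean_X) / SD_X at full precision:
Y = 79.65 + 7.56 * (59 - 46.36) / 5.59
Y = 79.65 + 7.56 * 12.64 / 5.59
Y = 79.65 + 95.5584 / 5.59
Y = 79.65 + 17.0945
Y = 96.7445

96.7445


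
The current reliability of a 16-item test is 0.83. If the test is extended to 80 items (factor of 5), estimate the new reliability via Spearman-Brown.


r_new = (n * rxx) / (1 + (n-1) * rxx)
r_new = (5 * 0.83) / (1 + 4 * 0.83)
r_new = 4.15 / 4.32
r_new = 0.9606

0.9606


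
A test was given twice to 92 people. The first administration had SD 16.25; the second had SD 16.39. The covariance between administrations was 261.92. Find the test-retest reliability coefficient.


r = cov(X,Y) / (SD_X * SD_Y)
r = 261.92 / (16.25 * 16.39)
r = 261.92 / 266.3375
r = 0.9834

0.9834


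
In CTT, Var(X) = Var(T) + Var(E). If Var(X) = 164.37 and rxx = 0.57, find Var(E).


var_true = rxx * var_obs = 0.57 * 164.37 = 93.6909
var_error = var_obs - var_true
var_error = 164.37 - 93.6909
var_error = 70.6791

70.6791


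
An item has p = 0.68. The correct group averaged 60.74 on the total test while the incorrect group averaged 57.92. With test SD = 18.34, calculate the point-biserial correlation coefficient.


q = 1 - p = 0.32
rpb = ((M1 - M0) / SD) * sqrt(p * q)
rpb = ((60.74 - 57.92) / 18.34) * sqrt(0.68 * 0.32)
rpb = 0.0717

0.0717


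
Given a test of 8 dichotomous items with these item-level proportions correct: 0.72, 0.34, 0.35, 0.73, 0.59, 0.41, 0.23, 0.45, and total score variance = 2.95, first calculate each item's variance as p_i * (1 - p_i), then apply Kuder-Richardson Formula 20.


For each item, compute p_i * q_i:
  Item 1: 0.72 * 0.28 = 0.2016
  Item 2: 0.34 * 0.66 = 0.2244
  Item 3: 0.35 * 0.65 = 0.2275
  Item 4: 0.73 * 0.27 = 0.1971
  Item 5: 0.59 * 0.41 = 0.2419
  Item 6: 0.41 * 0.59 = 0.2419
  Item 7: 0.23 * 0.77 = 0.1771
  Item 8: 0.45 * 0.55 = 0.2475
Sum(p_i * q_i) = 0.2016 + 0.2244 + 0.2275 + 0.1971 + 0.2419 + 0.2419 + 0.1771 + 0.2475 = 1.759
KR-20 = (k/(k-1)) * (1 - Sum(p_i*q_i) / Var_total)
= (8/7) * (1 - 1.759/2.95)
= 1.1429 * 0.4037
KR-20 = 0.4614

0.4614


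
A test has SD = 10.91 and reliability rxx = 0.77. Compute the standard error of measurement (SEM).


SEM = SD * sqrt(1 - rxx)
SEM = 10.91 * sqrt(1 - 0.77)
SEM = 10.91 * sqrt(0.23) = 10.91 * 0.479583
SEM = 5.2323

5.2323


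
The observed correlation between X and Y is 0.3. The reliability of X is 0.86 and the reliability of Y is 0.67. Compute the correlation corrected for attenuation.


r_corrected = rxy / sqrt(rxx * ryy)
= 0.3 / sqrt(0.86 * 0.67)
= 0.3 / sqrt(0.5762)
= 0.3 / 0.759078
r_corrected = 0.3952

0.3952


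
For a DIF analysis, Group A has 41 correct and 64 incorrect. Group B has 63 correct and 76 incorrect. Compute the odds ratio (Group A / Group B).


Odds_A = 41/64 = 0.6406
Odds_B = 63/76 = 0.8289
OR = Odds_A / Odds_B = 0.6406 / 0.8289
Exactly, OR = (41 * 76) / (64 * 63) = 3116 / 4032
OR = 0.7728

0.7728


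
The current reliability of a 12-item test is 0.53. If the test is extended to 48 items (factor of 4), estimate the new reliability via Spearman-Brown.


r_new = (n * rxx) / (1 + (n-1) * rxx)
r_new = (4 * 0.53) / (1 + 3 * 0.53)
r_new = 2.12 / 2.59
r_new = 0.8185

0.8185


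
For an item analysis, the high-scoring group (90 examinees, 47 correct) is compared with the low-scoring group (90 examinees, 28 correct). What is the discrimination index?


p_upper = 47/90 = 0.5222
p_lower = 28/90 = 0.3111
D = 0.5222 - 0.3111 = 0.2111

0.2111


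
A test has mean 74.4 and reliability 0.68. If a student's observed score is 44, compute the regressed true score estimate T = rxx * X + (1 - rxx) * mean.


T_est = rxx * X + (1 - rxx) * mean
T_est = 0.68 * 44 + 0.32 * 74.4
T_est = 29.92 + 23.808
T_est = 53.728

53.728


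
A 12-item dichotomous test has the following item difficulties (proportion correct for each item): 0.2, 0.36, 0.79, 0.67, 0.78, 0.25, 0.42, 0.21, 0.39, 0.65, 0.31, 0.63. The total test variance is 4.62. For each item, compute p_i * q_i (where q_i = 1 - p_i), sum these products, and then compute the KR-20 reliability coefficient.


For each item, compute p_i * q_i:
  Item 1: 0.2 * 0.8 = 0.16
  Item 2: 0.36 * 0.64 = 0.2304
  Item 3: 0.79 * 0.21 = 0.1659
  Item 4: 0.67 * 0.33 = 0.2211
  Item 5: 0.78 * 0.22 = 0.1716
  Item 6: 0.25 * 0.75 = 0.1875
  Item 7: 0.42 * 0.58 = 0.2436
  Item 8: 0.21 * 0.79 = 0.1659
  Item 9: 0.39 * 0.61 = 0.2379
  Item 10: 0.65 * 0.35 = 0.2275
  Item 11: 0.31 * 0.69 = 0.2139
  Item 12: 0.63 * 0.37 = 0.2331
Sum(p_i * q_i) = 0.16 + 0.2304 + 0.1659 + 0.2211 + 0.1716 + 0.1875 + 0.2436 + 0.1659 + 0.2379 + 0.2275 + 0.2139 + 0.2331 = 2.4584
KR-20 = (k/(k-1)) * (1 - Sum(p_i*q_i) / Var_total)
= (12/11) * (1 - 2.4584/4.62)
= 1.0909 * 0.4679
KR-20 = 0.5104

0.5104


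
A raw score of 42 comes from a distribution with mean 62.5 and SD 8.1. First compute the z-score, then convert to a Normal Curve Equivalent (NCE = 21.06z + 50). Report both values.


z = (X - mean) / SD = (42 - 62.5) / 8.1
z = -20.5 / 8.1
z = -2.5309
NCE = NCE = 21.06z + 50
Carry z at full precision (z = -20.5 / 8.1) into the conversion:
NCE = 21.06 * (-20.5 / 8.1) + 50 = -431.73 / 8.1 + 50
NCE = -53.3 + 50
NCE = -3.3

-3.3


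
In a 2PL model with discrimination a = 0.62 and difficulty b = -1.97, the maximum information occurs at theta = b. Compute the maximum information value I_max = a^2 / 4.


For 2PL, max info at theta = b = -1.97
I_max = a^2 / 4 = 0.62^2 / 4
= 0.3844 / 4
I_max = 0.0961

0.0961


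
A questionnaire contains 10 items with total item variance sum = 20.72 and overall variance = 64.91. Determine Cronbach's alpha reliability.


alpha = (k/(k-1)) * (1 - sum(si^2)/s_total^2)
= (10/9) * (1 - 20.72/64.91)
alpha = 0.7564

0.7564


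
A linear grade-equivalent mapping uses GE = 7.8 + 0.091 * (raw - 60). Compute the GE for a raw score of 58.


raw - median = 58 - 60 = -2
slope * diff = 0.091 * -2 = -0.182
GE = 7.8 + -0.182
GE = 7.618

7.618


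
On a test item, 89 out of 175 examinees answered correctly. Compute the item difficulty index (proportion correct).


Item difficulty p = number correct / total examinees
p = 89 / 175
p = 0.5086

0.5086


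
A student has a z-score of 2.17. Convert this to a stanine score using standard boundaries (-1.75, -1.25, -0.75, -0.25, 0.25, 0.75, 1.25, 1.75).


Stanine boundaries: [-1.75, -1.25, -0.75, -0.25, 0.25, 0.75, 1.25, 1.75]
z = 2.17
Check each boundary:
  z >= -1.75 -> could be stanine 2
  z >= -1.25 -> could be stanine 3
  z >= -0.75 -> could be stanine 4
  z >= -0.25 -> could be stanine 5
  z >= 0.25 -> could be stanine 6
  z >= 0.75 -> could be stanine 7
  z >= 1.25 -> could be stanine 8
  z >= 1.75 -> could be stanine 9
Highest qualifying boundary gives stanine = 9

9


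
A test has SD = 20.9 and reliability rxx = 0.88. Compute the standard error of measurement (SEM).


SEM = SD * sqrt(1 - rxx)
SEM = 20.9 * sqrt(1 - 0.88)
SEM = 20.9 * sqrt(0.12) = 20.9 * 0.34641
SEM = 7.24

7.24


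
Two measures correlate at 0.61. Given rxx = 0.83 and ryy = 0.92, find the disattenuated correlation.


r_corrected = rxy / sqrt(rxx * ryy)
= 0.61 / sqrt(0.83 * 0.92)
= 0.61 / sqrt(0.7636)
= 0.61 / 0.873842
r_corrected = 0.6981

0.6981


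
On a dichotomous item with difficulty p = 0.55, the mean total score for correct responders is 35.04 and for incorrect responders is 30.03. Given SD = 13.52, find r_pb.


q = 1 - p = 0.45
rpb = ((M1 - M0) / SD) * sqrt(p * q)
rpb = ((35.04 - 30.03) / 13.52) * sqrt(0.55 * 0.45)
rpb = 0.1844

0.1844


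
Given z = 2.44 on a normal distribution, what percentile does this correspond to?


CDF(z) = 0.5 * (1 + erf(z/sqrt(2)))
erf(1.7253) = 0.9853
CDF = 0.9927
Percentile rank = 0.9927 * 100 = 99.27

99.27


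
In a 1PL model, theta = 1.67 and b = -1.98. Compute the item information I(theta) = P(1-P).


P = 1/(1+exp(-(1.67--1.98))) = 0.9747
I = P*(1-P) = 0.9747 * 0.0253
I = 0.0247

0.0247


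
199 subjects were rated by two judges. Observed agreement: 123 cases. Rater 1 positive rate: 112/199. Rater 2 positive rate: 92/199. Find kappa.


P_o = 123/199 = 0.61809
P_e = (112*92 + 87*107) / 39601 = 0.495265
kappa = (P_o - P_e) / (1 - P_e)
kappa = (0.61809 - 0.495265) / (1 - 0.495265)
kappa = 0.2433

0.2433


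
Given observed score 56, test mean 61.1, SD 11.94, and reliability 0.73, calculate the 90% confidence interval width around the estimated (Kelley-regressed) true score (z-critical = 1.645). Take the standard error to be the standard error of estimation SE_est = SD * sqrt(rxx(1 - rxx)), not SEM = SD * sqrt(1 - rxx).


True score estimate = 0.73*56 + 0.27*61.1 = 57.377
SE_est = SD * sqrt(rxx * (1 - rxx)) = 11.94 * sqrt(0.73 * 0.27) = 11.94 * sqrt(0.1971) = 5.300876
CI = T_est +/- z * SE_est, so width = 2 * z * SE_est = 2 * 1.645 * 5.300876
Width = 17.4399

17.4399


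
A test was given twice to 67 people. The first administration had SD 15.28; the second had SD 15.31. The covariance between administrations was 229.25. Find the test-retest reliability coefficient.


r = cov(X,Y) / (SD_X * SD_Y)
r = 229.25 / (15.28 * 15.31)
r = 229.25 / 233.9368
r = 0.98

0.98


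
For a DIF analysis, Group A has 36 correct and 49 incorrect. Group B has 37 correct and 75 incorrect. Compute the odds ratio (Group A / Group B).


Odds_A = 36/49 = 0.7347
Odds_B = 37/75 = 0.4933
OR = Odds_A / Odds_B = 0.7347 / 0.4933
Exactly, OR = (36 * 75) / (49 * 37) = 2700 / 1813
OR = 1.4892

1.4892


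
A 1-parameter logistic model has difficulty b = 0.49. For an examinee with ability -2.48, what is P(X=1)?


theta - b = -2.48 - 0.49 = -2.97
exp(-(theta - b)) = exp(2.97) = 19.4919
P = 1 / (1 + 19.4919)
P = 0.0488

0.0488


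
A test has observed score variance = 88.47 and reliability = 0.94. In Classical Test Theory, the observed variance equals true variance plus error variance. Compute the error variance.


var_true = rxx * var_obs = 0.94 * 88.47 = 83.1618
var_error = var_obs - var_true
var_error = 88.47 - 83.1618
var_error = 5.3082

5.3082


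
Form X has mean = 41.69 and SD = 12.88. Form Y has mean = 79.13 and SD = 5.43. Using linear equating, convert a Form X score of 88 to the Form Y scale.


slope = SD_Y / SD_X = 5.43 / 12.88 ~ 0.4216
intercept = mean_Y - slope * mean_X = 79.13 - (5.43 / 12.88) * 41.69 ~ 61.5542
Y = slope * X + intercept. To avoid rounding drift from the rounded slope/intercept, evaluate the equivalent form Y = mean_Y + SD_Y * (X - mean_X) / SD_X at full precision:
Y = 79.13 + 5.43 * (88 - 41.69) / 12.88
Y = 79.13 + 5.43 * 46.31 / 12.88
Y = 79.13 + 251.4633 / 12.88
Y = 79.13 + 19.5235
Y = 98.6535

98.6535
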